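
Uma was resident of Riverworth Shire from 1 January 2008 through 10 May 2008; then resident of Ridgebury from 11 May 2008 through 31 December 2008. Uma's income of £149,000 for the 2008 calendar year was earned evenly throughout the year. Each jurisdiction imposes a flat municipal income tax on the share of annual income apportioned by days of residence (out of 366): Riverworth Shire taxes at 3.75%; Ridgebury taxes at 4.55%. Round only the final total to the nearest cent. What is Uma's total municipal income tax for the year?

Riverworth Shire, 1 January – 10 May 2008: 131 days → £149,000 × 3.75% × 131/366 = £1,999.8975
Ridgebury, 11 May – 31 December 2008: 235 days → £149,000 × 4.55% × 235/366 = £4,352.9577
Total = £6,352.8552

£6,352.86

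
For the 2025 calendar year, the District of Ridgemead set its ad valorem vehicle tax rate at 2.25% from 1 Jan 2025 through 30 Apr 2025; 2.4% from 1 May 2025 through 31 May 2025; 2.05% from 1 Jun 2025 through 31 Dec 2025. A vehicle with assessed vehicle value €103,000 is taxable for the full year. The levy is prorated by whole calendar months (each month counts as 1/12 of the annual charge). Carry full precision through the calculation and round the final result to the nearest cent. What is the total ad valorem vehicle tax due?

1 Jan – 30 Apr 2025: 4 months at 2.25% → €103,000 × 2.25% × 4/12 = €772.5000
1 May – 31 May 2025: 1 month at 2.4% → €103,000 × 2.4% × 1/12 = €206.0000
1 Jun – 31 Dec 2025: 7 months at 2.05% → €103,000 × 2.05% × 7/12 = €1,231.7083
Total = €2,210.2083

€2,210.21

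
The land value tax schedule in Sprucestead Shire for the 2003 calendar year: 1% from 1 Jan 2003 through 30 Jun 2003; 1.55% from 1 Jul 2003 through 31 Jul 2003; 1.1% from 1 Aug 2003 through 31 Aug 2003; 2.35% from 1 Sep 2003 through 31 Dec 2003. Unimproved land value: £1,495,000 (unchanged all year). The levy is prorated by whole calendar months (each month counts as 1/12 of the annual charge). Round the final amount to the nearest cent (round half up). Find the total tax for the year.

£22,487.29

1 Jan – 30 Jun 2003: 6 months at 1% → £1,495,000 × 1% × 6/12 = £7,475.0000
1 Jul – 31 Jul 2003: 1 month at 1.55% → £1,495,000 × 1.55% × 1/12 = £1,931.0417
1 Aug – 31 Aug 2003: 1 month at 1.1% → £1,495,000 × 1.1% × 1/12 = £1,370.4167
1 Sep – 31 Dec 2003: 4 months at 2.35% → £1,495,000 × 2.35% × 4/12 = £11,710.8333
Total = £22,487.2917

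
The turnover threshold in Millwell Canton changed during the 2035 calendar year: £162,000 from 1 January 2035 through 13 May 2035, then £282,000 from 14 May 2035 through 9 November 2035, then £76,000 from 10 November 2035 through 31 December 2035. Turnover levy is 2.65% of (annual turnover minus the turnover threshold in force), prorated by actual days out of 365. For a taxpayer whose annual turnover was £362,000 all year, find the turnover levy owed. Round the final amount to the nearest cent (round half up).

1 January – 13 May 2035: 133 days, exemption £162,000 → (£362,000 − £162,000) × 2.65% × 133/365 = £1,931.2329
14 May – 9 November 2035: 180 days, exemption £282,000 → (£362,000 − £282,000) × 2.65% × 180/365 = £1,045.4795
10 November – 31 December 2035: 52 days, exemption £76,000 → (£362,000 − £76,000) × 2.65% × 52/365 = £1,079.7479
Total = £4,056.4603

£4,056.46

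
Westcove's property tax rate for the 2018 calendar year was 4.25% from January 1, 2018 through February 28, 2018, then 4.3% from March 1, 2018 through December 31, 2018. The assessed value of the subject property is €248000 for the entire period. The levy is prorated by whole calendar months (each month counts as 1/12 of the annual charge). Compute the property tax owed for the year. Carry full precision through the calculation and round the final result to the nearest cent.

€10643.33

January 1 – February 28, 2018: 2 months at 4.25% → €248000 × 4.25% × 2/12 = €1756.6667
March 1 – December 31, 2018: 10 months at 4.3% → €248000 × 4.3% × 10/12 = €8886.6667
Total = €10643.3333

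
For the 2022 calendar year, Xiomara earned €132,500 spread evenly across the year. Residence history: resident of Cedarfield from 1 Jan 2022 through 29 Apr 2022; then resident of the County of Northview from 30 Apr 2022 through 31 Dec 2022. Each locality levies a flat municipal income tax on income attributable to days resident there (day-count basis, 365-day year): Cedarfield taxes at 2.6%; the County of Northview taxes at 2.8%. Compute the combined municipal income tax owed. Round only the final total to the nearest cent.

€3,623.60

Cedarfield, 1 Jan – 29 Apr 2022: 119 days → €132,500 × 2.6% × 119/365 = €1,123.1644
The County of Northview, 30 Apr – 31 Dec 2022: 246 days → €132,500 × 2.8% × 246/365 = €2,500.4384
Total = €3,623.6027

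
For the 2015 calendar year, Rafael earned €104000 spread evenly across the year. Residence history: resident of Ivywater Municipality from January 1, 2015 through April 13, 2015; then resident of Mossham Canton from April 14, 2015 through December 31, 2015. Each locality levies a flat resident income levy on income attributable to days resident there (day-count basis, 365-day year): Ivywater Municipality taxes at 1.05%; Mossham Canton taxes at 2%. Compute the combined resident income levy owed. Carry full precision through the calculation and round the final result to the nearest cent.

Ivywater Municipality, January 1 – April 13, 2015: 103 days → €104000 × 1.05% × 103/365 = €308.1534
Mossham Canton, April 14 – December 31, 2015: 262 days → €104000 × 2% × 262/365 = €1493.0411
Total = €1801.1945

€1801.19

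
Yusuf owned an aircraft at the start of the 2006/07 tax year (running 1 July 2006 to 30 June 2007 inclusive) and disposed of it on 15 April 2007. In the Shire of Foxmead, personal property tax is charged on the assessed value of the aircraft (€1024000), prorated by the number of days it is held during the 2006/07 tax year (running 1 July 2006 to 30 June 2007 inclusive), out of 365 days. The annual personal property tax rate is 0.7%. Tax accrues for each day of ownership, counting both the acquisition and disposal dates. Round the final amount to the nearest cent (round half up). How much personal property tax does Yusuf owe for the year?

Days held (1 July 2006 – 15 April 2007): 289 out of 365
Tax = €1024000 × 0.7% × 289/365 = €5675.4849

€5675.48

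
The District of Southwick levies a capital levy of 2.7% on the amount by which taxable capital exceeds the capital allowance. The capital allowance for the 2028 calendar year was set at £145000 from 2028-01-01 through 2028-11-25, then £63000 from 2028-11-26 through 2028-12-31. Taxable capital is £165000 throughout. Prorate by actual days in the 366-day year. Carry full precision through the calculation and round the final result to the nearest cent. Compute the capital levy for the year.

£757.77

2028-01-01 to 2028-11-25: 330 days, exemption £145000 → (£165000 − £145000) × 2.7% × 330/366 = £486.8852
2028-11-26 to 2028-12-31: 36 days, exemption £63000 → (£165000 − £63000) × 2.7% × 36/366 = £270.8852
Total = £757.7705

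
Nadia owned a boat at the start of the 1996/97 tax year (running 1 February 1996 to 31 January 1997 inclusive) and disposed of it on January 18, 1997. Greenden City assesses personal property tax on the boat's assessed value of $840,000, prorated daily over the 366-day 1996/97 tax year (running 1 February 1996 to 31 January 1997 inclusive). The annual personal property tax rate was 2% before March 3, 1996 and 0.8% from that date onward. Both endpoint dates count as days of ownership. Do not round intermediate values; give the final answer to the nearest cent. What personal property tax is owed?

February 1 – March 2, 1996: 31 days at 2% → $840,000 × 2% × 31/366 = $1,422.9508
March 3, 1996 – January 18, 1997: 322 days at 0.8% → $840,000 × 0.8% × 322/366 = $5,912.1311
Total = $7,335.0820

$7,335.08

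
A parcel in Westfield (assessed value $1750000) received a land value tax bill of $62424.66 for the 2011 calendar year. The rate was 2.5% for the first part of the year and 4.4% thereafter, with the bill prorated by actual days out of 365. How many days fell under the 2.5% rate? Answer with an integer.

160 days

Let d = days at the first rate; then 365 − d days at the second rate.
$1750000 × [2.5%·d + 4.4%·(365−d)] / 365 = $62424.66
Solving gives d = 160, so the new rate took effect on 10 June 2011.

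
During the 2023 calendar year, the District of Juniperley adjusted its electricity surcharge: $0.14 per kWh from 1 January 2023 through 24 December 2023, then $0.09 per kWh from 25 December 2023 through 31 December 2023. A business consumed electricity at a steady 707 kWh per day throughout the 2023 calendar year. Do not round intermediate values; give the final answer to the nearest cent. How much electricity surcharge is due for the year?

$35880.25

1 January – 24 December 2023: 358 days × 707 kWh/day = 253,106 kWh at $0.14/kWh → $35434.84
25 December – 31 December 2023: 7 days × 707 kWh/day = 4,949 kWh at $0.09/kWh → $445.41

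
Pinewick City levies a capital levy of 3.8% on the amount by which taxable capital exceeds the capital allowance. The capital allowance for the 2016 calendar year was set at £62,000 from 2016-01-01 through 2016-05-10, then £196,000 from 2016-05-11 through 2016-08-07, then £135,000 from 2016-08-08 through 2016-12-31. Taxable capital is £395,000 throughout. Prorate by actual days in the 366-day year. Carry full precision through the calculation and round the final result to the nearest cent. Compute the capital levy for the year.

£10,309.21

2016-01-01 to 2016-05-10: 131 days, exemption £62,000 → (£395,000 − £62,000) × 3.8% × 131/366 = £4,529.1639
2016-05-11 to 2016-08-07: 89 days, exemption £196,000 → (£395,000 − £196,000) × 3.8% × 89/366 = £1,838.8470
2016-08-08 to 2016-12-31: 146 days, exemption £135,000 → (£395,000 − £135,000) × 3.8% × 146/366 = £3,941.2022
Total = £10,309.2131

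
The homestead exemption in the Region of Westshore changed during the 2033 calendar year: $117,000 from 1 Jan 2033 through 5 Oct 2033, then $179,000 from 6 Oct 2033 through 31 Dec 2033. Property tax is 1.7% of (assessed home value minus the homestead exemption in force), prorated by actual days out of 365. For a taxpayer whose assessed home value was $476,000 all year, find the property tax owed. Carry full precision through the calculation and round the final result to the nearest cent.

1 Jan – 5 Oct 2033: 278 days, exemption $117,000 → ($476,000 − $117,000) × 1.7% × 278/365 = $4,648.3123
6 Oct – 31 Dec 2033: 87 days, exemption $179,000 → ($476,000 − $179,000) × 1.7% × 87/365 = $1,203.4603
Total = $5,851.7726

$5,851.77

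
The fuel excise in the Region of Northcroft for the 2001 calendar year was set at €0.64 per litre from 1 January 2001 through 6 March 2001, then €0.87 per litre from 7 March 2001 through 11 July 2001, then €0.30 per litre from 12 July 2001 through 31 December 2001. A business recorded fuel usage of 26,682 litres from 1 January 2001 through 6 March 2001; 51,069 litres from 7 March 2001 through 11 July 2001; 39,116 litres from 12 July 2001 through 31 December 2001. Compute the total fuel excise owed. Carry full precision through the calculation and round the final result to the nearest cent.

1 January – 6 March 2001: 26,682 litres at €0.64/litre → €17,076.48
7 March – 11 July 2001: 51,069 litres at €0.87/litre → €44,430.03
12 July – 31 December 2001: 39,116 litres at €0.30/litre → €11,734.80

€73,241.31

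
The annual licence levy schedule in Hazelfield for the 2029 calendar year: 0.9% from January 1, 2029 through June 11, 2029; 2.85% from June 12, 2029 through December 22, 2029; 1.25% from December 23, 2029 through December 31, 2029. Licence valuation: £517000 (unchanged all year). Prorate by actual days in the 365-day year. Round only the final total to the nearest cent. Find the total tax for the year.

£10056.00

January 1 – June 11, 2029: 162 days at 0.9% → £517000 × 0.9% × 162/365 = £2065.1671
June 12 – December 22, 2029: 194 days at 2.85% → £517000 × 2.85% × 194/365 = £7831.4877
December 23 – December 31, 2029: 9 days at 1.25% → £517000 × 1.25% × 9/365 = £159.3493
Total = £10056.0041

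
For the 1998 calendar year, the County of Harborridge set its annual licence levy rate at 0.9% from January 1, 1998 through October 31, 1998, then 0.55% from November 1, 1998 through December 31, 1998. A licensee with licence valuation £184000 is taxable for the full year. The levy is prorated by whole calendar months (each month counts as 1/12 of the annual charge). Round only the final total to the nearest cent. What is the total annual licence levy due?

£1548.67

January 1 – October 31, 1998: 10 months at 0.9% → £184000 × 0.9% × 10/12 = £1380.0000
November 1 – December 31, 1998: 2 months at 0.55% → £184000 × 0.55% × 2/12 = £168.6667
Total = £1548.6667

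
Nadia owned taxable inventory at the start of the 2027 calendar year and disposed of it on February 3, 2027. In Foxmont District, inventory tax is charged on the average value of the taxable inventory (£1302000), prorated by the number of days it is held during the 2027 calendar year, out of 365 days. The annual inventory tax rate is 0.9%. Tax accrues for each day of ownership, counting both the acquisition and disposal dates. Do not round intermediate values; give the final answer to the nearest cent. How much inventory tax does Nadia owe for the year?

£1091.54

Days held (January 1 – February 3, 2027): 34 out of 365
Tax = £1302000 × 0.9% × 34/365 = £1091.5397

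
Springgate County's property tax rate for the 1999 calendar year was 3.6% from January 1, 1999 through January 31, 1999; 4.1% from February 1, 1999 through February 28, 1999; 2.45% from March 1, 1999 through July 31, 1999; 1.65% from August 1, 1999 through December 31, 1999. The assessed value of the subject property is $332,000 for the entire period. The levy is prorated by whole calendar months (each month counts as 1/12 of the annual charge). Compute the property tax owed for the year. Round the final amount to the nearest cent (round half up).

$7,802.00

January 1 – January 31, 1999: 1 month at 3.6% → $332,000 × 3.6% × 1/12 = $996.0000
February 1 – February 28, 1999: 1 month at 4.1% → $332,000 × 4.1% × 1/12 = $1,134.3333
March 1 – July 31, 1999: 5 months at 2.45% → $332,000 × 2.45% × 5/12 = $3,389.1667
August 1 – December 31, 1999: 5 months at 1.65% → $332,000 × 1.65% × 5/12 = $2,282.5000
Total = $7,802.0000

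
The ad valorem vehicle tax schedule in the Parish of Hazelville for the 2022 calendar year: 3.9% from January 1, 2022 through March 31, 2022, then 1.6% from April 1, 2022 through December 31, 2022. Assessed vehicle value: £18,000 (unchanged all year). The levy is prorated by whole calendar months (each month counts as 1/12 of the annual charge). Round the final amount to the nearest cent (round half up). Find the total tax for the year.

£391.50

January 1 – March 31, 2022: 3 months at 3.9% → £18,000 × 3.9% × 3/12 = £175.5000
April 1 – December 31, 2022: 9 months at 1.6% → £18,000 × 1.6% × 9/12 = £216.0000
Total = £391.5000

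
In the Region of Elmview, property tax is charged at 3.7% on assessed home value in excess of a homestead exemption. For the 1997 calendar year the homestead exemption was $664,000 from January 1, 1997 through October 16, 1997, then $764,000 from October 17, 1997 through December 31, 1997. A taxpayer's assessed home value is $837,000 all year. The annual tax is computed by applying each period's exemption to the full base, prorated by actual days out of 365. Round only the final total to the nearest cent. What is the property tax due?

$5,630.59

January 1 – October 16, 1997: 289 days, exemption $664,000 → ($837,000 − $664,000) × 3.7% × 289/365 = $5,068.1890
October 17 – December 31, 1997: 76 days, exemption $764,000 → ($837,000 − $764,000) × 3.7% × 76/365 = $562.4000
Total = $5,630.5890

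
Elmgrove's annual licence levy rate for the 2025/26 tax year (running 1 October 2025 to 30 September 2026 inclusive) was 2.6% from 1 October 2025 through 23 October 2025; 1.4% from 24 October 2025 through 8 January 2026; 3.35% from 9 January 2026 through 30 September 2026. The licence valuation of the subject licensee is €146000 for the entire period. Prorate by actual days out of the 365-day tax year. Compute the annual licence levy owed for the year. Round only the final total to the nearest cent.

€4221.40

1 October – 23 October 2025: 23 days at 2.6% → €146000 × 2.6% × 23/365 = €239.2000
24 October 2025 – 8 January 2026: 77 days at 1.4% → €146000 × 1.4% × 77/365 = €431.2000
9 January – 30 September 2026: 265 days at 3.35% → €146000 × 3.35% × 265/365 = €3551.0000
Total = €4221.4000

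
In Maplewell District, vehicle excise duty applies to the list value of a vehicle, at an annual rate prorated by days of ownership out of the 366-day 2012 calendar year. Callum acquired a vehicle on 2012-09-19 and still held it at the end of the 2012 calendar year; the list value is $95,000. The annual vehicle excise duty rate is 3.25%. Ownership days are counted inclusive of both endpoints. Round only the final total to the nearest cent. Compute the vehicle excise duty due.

Days held (2012-09-19 to 2012-12-31): 104 out of 366
Tax = $95,000 × 3.25% × 104/366 = $877.3224

$877.32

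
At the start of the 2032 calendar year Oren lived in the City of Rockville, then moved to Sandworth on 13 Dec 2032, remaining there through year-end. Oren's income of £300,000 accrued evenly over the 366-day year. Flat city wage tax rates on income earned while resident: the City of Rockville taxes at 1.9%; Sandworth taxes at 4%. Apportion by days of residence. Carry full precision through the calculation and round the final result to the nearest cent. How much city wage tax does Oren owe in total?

The City of Rockville, 1 Jan – 12 Dec 2032: 347 days → £300,000 × 1.9% × 347/366 = £5,404.0984
Sandworth, 13 Dec – 31 Dec 2032: 19 days → £300,000 × 4% × 19/366 = £622.9508
Total = £6,027.0492

£6,027.05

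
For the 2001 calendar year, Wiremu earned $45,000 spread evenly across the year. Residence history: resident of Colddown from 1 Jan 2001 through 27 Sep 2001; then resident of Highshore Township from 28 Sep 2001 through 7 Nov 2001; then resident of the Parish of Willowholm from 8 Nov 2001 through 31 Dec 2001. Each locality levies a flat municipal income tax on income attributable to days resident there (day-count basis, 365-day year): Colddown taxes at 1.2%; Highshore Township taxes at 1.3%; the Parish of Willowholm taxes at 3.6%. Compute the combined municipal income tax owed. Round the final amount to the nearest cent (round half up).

$704.84

Colddown, 1 Jan – 27 Sep 2001: 270 days → $45,000 × 1.2% × 270/365 = $399.4521
Highshore Township, 28 Sep – 7 Nov 2001: 41 days → $45,000 × 1.3% × 41/365 = $65.7123
The Parish of Willowholm, 8 Nov – 31 Dec 2001: 54 days → $45,000 × 3.6% × 54/365 = $239.6712
Total = $704.8356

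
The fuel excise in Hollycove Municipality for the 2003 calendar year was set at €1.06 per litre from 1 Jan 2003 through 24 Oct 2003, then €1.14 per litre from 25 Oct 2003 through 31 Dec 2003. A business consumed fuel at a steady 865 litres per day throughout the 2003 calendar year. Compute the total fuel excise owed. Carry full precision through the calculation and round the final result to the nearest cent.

1 Jan – 24 Oct 2003: 297 days × 865 litres/day = 256,905 litres at €1.06/litre → €272319.30
25 Oct – 31 Dec 2003: 68 days × 865 litres/day = 58,820 litres at €1.14/litre → €67054.80

€339374.10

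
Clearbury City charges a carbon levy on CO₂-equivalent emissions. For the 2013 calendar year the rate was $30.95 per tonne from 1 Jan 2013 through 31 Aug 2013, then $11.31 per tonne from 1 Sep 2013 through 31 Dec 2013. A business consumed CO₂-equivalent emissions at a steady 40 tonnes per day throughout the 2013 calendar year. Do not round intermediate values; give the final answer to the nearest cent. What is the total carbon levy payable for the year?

$356,026.80

1 Jan – 31 Aug 2013: 243 days × 40 tonnes/day = 9,720 tonnes at $30.95/tonne → $300,834.00
1 Sep – 31 Dec 2013: 122 days × 40 tonnes/day = 4,880 tonnes at $11.31/tonne → $55,192.80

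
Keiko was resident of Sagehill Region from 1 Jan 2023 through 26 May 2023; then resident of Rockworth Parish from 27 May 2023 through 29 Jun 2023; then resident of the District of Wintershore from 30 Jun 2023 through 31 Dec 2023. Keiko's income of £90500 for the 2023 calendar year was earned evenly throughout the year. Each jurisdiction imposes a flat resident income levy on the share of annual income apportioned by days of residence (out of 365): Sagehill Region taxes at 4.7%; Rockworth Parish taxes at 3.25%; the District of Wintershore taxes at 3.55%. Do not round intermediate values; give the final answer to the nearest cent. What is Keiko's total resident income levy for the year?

£3603.76

Sagehill Region, 1 Jan – 26 May 2023: 146 days → £90500 × 4.7% × 146/365 = £1701.4000
Rockworth Parish, 27 May – 29 Jun 2023: 34 days → £90500 × 3.25% × 34/365 = £273.9795
The District of Wintershore, 30 Jun – 31 Dec 2023: 185 days → £90500 × 3.55% × 185/365 = £1628.3801
Total = £3603.7596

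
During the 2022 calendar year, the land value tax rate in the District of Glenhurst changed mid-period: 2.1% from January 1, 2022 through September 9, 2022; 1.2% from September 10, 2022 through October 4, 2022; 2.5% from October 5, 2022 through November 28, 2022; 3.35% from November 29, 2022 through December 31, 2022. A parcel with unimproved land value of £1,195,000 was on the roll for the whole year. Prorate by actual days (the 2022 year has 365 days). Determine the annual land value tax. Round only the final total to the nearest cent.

January 1 – September 9, 2022: 252 days at 2.1% → £1,195,000 × 2.1% × 252/365 = £17,325.8630
September 10 – October 4, 2022: 25 days at 1.2% → £1,195,000 × 1.2% × 25/365 = £982.1918
October 5 – November 28, 2022: 55 days at 2.5% → £1,195,000 × 2.5% × 55/365 = £4,501.7123
November 29 – December 31, 2022: 33 days at 3.35% → £1,195,000 × 3.35% × 33/365 = £3,619.3767
Total = £26,429.1438

£26,429.14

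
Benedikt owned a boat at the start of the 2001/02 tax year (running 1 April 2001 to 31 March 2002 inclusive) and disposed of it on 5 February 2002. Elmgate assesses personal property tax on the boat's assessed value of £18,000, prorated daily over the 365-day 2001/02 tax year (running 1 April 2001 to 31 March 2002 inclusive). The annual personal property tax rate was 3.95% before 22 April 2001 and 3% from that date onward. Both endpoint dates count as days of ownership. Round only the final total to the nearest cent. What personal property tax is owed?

£469.95

1 April – 21 April 2001: 21 days at 3.95% → £18,000 × 3.95% × 21/365 = £40.9068
22 April 2001 – 5 February 2002: 290 days at 3% → £18,000 × 3% × 290/365 = £429.0411
Total = £469.9479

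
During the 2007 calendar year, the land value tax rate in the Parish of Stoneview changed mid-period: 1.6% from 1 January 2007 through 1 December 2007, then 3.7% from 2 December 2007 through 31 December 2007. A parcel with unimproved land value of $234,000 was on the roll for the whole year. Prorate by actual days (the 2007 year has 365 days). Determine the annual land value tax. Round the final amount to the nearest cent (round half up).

$4,147.89

1 January – 1 December 2007: 335 days at 1.6% → $234,000 × 1.6% × 335/365 = $3,436.2740
2 December – 31 December 2007: 30 days at 3.7% → $234,000 × 3.7% × 30/365 = $711.6164
Total = $4,147.8904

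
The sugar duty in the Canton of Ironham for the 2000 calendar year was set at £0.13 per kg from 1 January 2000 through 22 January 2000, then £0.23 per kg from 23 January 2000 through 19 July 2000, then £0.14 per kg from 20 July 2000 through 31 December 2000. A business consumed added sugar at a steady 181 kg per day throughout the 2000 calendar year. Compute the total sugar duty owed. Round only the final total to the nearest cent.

£12,150.53

1 January – 22 January 2000: 22 days × 181 kg/day = 3,982 kg at £0.13/kg → £517.66
23 January – 19 July 2000: 179 days × 181 kg/day = 32,399 kg at £0.23/kg → £7,451.77
20 July – 31 December 2000: 165 days × 181 kg/day = 29,865 kg at £0.14/kg → £4,181.10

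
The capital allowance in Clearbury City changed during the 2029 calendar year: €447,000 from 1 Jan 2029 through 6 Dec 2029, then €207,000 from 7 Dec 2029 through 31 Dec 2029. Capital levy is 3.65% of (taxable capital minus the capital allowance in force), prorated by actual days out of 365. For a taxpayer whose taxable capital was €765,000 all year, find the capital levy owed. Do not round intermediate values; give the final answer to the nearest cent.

1 Jan – 6 Dec 2029: 340 days, exemption €447,000 → (€765,000 − €447,000) × 3.65% × 340/365 = €10,812.0000
7 Dec – 31 Dec 2029: 25 days, exemption €207,000 → (€765,000 − €207,000) × 3.65% × 25/365 = €1,395.0000
Total = €12,207.0000

€12,207.00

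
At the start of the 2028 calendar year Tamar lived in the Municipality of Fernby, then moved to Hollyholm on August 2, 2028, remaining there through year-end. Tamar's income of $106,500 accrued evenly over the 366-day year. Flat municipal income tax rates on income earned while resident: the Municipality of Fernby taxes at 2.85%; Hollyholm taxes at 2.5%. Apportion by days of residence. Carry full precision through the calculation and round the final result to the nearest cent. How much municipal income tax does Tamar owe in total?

The Municipality of Fernby, January 1 – August 1, 2028: 214 days → $106,500 × 2.85% × 214/366 = $1,774.7090
Hollyholm, August 2 – December 31, 2028: 152 days → $106,500 × 2.5% × 152/366 = $1,105.7377
Total = $2,880.4467

$2,880.45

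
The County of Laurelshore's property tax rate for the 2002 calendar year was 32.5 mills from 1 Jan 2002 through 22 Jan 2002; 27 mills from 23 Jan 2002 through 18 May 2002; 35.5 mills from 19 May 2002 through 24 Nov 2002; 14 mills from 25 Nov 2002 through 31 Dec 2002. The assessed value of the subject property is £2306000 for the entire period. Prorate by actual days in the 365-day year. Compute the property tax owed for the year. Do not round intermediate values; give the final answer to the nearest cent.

£70190.85

1 Jan – 22 Jan 2002: 22 days at 32.5 mills → £2306000 × 3.25% × 22/365 = £4517.2329
23 Jan – 18 May 2002: 116 days at 27 mills → £2306000 × 2.7% × 116/365 = £19787.3753
19 May – 24 Nov 2002: 190 days at 35.5 mills → £2306000 × 3.55% × 190/365 = £42613.6164
25 Nov – 31 Dec 2002: 37 days at 14 mills → £2306000 × 1.4% × 37/365 = £3272.6247
Total = £70190.8493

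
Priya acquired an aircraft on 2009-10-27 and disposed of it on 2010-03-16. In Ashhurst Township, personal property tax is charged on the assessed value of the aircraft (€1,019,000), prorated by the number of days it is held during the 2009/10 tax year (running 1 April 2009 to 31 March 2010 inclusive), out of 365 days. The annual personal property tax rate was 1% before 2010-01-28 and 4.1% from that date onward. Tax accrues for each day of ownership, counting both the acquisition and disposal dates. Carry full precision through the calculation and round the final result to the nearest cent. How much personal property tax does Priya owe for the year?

€8,090.58

2009-10-27 to 2010-01-27: 93 days at 1% → €1,019,000 × 1% × 93/365 = €2,596.3562
2010-01-28 to 2010-03-16: 48 days at 4.1% → €1,019,000 × 4.1% × 48/365 = €5,494.2247
Total = €8,090.5808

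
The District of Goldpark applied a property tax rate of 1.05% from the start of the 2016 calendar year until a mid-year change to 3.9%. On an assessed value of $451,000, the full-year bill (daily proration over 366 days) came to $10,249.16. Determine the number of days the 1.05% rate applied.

Let d = days at the first rate; then 366 − d days at the second rate.
$451,000 × [1.05%·d + 3.9%·(366−d)] / 366 = $10,249.16
Solving gives d = 209, so the new rate took effect on 28 Jul 2016.

209 days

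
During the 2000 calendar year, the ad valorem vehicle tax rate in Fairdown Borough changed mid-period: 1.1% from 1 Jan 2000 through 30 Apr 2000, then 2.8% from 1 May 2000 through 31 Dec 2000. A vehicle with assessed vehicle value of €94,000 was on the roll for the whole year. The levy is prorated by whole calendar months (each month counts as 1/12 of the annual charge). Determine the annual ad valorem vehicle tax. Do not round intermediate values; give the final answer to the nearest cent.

€2,099.33

1 Jan – 30 Apr 2000: 4 months at 1.1% → €94,000 × 1.1% × 4/12 = €344.6667
1 May – 31 Dec 2000: 8 months at 2.8% → €94,000 × 2.8% × 8/12 = €1,754.6667
Total = €2,099.3333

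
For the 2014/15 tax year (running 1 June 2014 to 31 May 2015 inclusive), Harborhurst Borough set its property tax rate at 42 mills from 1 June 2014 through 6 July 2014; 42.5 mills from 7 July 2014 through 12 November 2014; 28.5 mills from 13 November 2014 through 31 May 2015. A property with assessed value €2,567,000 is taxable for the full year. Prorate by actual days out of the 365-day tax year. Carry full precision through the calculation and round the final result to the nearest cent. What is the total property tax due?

1 June – 6 July 2014: 36 days at 42 mills → €2,567,000 × 4.2% × 36/365 = €10,633.7096
7 July – 12 November 2014: 129 days at 42.5 mills → €2,567,000 × 4.25% × 129/365 = €38,557.7466
13 November 2014 – 31 May 2015: 200 days at 28.5 mills → €2,567,000 × 2.85% × 200/365 = €40,087.3973
Total = €89,278.8534

€89,278.85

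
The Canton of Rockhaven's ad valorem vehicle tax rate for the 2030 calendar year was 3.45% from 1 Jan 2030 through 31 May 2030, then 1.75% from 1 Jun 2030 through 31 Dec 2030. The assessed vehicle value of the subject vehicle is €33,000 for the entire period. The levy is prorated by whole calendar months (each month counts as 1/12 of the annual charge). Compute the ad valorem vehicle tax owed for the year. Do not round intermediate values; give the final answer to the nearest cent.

€811.25

1 Jan – 31 May 2030: 5 months at 3.45% → €33,000 × 3.45% × 5/12 = €474.3750
1 Jun – 31 Dec 2030: 7 months at 1.75% → €33,000 × 1.75% × 7/12 = €336.8750
Total = €811.2500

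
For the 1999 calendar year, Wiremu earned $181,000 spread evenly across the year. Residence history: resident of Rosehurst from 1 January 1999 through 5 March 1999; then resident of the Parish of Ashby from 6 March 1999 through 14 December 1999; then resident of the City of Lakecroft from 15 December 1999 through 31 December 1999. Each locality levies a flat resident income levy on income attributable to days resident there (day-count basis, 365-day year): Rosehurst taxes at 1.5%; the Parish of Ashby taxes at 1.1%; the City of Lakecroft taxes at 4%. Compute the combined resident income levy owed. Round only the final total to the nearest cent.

$2,362.42

Rosehurst, 1 January – 5 March 1999: 64 days → $181,000 × 1.5% × 64/365 = $476.0548
The Parish of Ashby, 6 March – 14 December 1999: 284 days → $181,000 × 1.1% × 284/365 = $1,549.1616
The City of Lakecroft, 15 December – 31 December 1999: 17 days → $181,000 × 4% × 17/365 = $337.2055
Total = $2,362.4219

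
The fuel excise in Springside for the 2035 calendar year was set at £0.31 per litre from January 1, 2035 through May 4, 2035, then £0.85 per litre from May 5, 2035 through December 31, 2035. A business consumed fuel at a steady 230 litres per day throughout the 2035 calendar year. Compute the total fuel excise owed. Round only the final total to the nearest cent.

£55956.70

January 1 – May 4, 2035: 124 days × 230 litres/day = 28,520 litres at £0.31/litre → £8841.20
May 5 – December 31, 2035: 241 days × 230 litres/day = 55,430 litres at £0.85/litre → £47115.50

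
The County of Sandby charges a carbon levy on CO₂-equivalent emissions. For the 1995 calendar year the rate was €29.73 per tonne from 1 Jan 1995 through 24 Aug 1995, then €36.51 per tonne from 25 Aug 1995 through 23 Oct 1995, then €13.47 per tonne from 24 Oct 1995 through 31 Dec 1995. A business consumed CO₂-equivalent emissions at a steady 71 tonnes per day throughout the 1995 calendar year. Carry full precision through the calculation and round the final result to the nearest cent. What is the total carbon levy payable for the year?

€719678.01

1 Jan – 24 Aug 1995: 236 days × 71 tonnes/day = 16,756 tonnes at €29.73/tonne → €498155.88
25 Aug – 23 Oct 1995: 60 days × 71 tonnes/day = 4,260 tonnes at €36.51/tonne → €155532.60
24 Oct – 31 Dec 1995: 69 days × 71 tonnes/day = 4,899 tonnes at €13.47/tonne → €65989.53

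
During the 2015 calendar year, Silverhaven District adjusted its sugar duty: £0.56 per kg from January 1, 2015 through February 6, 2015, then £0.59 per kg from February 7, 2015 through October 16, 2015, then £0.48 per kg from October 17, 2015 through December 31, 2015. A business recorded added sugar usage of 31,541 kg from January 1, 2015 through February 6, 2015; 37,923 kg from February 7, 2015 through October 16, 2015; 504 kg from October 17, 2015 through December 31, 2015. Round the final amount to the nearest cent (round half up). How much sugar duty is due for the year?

January 1 – February 6, 2015: 31,541 kg at £0.56/kg → £17662.96
February 7 – October 16, 2015: 37,923 kg at £0.59/kg → £22374.57
October 17 – December 31, 2015: 504 kg at £0.48/kg → £241.92

£40279.45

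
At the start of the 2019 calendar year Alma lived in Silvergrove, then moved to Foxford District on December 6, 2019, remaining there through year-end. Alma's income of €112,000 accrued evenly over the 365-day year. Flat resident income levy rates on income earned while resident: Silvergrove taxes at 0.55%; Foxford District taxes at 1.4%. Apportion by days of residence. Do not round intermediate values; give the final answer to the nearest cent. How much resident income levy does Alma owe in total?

€683.81

Silvergrove, January 1 – December 5, 2019: 339 days → €112,000 × 0.55% × 339/365 = €572.1205
Foxford District, December 6 – December 31, 2019: 26 days → €112,000 × 1.4% × 26/365 = €111.6932
Total = €683.8137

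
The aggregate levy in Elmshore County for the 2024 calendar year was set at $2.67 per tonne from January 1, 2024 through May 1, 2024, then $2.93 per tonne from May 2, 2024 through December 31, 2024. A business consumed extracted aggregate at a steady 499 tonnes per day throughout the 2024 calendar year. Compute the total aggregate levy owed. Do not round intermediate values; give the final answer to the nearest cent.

$519,289.34

January 1 – May 1, 2024: 122 days × 499 tonnes/day = 60,878 tonnes at $2.67/tonne → $162,544.26
May 2 – December 31, 2024: 244 days × 499 tonnes/day = 121,756 tonnes at $2.93/tonne → $356,745.08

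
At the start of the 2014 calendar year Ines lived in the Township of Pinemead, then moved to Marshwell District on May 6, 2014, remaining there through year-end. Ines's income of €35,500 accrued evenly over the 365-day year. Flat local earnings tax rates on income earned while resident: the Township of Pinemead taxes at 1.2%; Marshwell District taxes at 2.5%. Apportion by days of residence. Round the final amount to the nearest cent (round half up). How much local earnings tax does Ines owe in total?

The Township of Pinemead, January 1 – May 5, 2014: 125 days → €35,500 × 1.2% × 125/365 = €145.8904
Marshwell District, May 6 – December 31, 2014: 240 days → €35,500 × 2.5% × 240/365 = €583.5616
Total = €729.4521

€729.45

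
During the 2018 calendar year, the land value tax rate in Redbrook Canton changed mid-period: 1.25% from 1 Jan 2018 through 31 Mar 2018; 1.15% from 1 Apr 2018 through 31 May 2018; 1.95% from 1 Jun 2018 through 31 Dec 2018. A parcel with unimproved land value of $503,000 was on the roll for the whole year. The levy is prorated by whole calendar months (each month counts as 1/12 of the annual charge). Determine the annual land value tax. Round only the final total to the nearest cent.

$8,257.58

1 Jan – 31 Mar 2018: 3 months at 1.25% → $503,000 × 1.25% × 3/12 = $1,571.8750
1 Apr – 31 May 2018: 2 months at 1.15% → $503,000 × 1.15% × 2/12 = $964.0833
1 Jun – 31 Dec 2018: 7 months at 1.95% → $503,000 × 1.95% × 7/12 = $5,721.6250
Total = $8,257.5833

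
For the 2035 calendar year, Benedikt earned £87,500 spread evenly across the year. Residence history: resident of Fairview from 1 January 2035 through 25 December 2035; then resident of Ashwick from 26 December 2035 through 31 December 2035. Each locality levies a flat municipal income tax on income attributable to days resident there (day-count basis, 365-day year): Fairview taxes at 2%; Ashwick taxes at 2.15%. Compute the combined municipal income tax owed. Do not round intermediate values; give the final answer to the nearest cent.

Fairview, 1 January – 25 December 2035: 359 days → £87,500 × 2% × 359/365 = £1,721.2329
Ashwick, 26 December – 31 December 2035: 6 days → £87,500 × 2.15% × 6/365 = £30.9247
Total = £1,752.1575

£1,752.16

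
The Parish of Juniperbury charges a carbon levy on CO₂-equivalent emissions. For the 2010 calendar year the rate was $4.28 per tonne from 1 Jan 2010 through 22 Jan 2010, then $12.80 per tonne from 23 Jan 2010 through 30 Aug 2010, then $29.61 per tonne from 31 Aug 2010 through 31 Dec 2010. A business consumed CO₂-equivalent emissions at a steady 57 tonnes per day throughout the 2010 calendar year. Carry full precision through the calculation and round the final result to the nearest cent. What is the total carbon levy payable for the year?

$373,474.83

1 Jan – 22 Jan 2010: 22 days × 57 tonnes/day = 1,254 tonnes at $4.28/tonne → $5,367.12
23 Jan – 30 Aug 2010: 220 days × 57 tonnes/day = 12,540 tonnes at $12.80/tonne → $160,512.00
31 Aug – 31 Dec 2010: 123 days × 57 tonnes/day = 7,011 tonnes at $29.61/tonne → $207,595.71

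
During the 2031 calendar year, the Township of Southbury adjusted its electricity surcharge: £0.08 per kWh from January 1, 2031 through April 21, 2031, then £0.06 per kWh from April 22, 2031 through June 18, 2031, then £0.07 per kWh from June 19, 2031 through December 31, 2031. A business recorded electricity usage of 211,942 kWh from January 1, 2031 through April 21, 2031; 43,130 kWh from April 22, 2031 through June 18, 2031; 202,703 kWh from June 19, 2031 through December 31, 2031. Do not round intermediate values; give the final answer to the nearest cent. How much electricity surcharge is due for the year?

January 1 – April 21, 2031: 211,942 kWh at £0.08/kWh → £16955.36
April 22 – June 18, 2031: 43,130 kWh at £0.06/kWh → £2587.80
June 19 – December 31, 2031: 202,703 kWh at £0.07/kWh → £14189.21

£33732.37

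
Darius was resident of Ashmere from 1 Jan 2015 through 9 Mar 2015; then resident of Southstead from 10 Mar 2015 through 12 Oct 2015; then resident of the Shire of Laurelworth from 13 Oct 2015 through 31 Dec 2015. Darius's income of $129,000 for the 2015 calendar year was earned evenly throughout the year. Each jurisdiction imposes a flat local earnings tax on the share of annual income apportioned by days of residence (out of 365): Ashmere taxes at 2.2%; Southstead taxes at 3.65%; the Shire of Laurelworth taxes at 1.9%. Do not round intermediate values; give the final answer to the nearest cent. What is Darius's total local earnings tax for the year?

Ashmere, 1 Jan – 9 Mar 2015: 68 days → $129,000 × 2.2% × 68/365 = $528.7233
Southstead, 10 Mar – 12 Oct 2015: 217 days → $129,000 × 3.65% × 217/365 = $2,799.3000
The Shire of Laurelworth, 13 Oct – 31 Dec 2015: 80 days → $129,000 × 1.9% × 80/365 = $537.2055
Total = $3,865.2288

$3,865.23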